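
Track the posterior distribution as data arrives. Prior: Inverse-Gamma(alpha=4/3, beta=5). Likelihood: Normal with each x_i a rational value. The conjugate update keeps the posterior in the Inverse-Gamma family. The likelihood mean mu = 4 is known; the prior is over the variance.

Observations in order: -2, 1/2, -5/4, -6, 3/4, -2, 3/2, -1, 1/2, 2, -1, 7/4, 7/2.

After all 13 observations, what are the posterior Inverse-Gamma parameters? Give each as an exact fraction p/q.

obs 1: x=-2 → posterior Inverse-Gamma(11/6, 23)
obs 2: x=1/2 → posterior Inverse-Gamma(7/3, 233/8)
obs 3: x=-5/4 → posterior Inverse-Gamma(17/6, 1373/32)
obs 4: x=-6 → posterior Inverse-Gamma(10/3, 2973/32)
obs 5: x=3/4 → posterior Inverse-Gamma(23/6, 1571/16)
obs 6: x=-2 → posterior Inverse-Gamma(13/3, 1859/16)
obs 7: x=3/2 → posterior Inverse-Gamma(29/6, 1909/16)
obs 8: x=-1 → posterior Inverse-Gamma(16/3, 2109/16)
obs 9: x=1/2 → posterior Inverse-Gamma(35/6, 2207/16)
obs 10: x=2 → posterior Inverse-Gamma(19/3, 2239/16)
obs 11: x=-1 → posterior Inverse-Gamma(41/6, 2439/16)
obs 12: x=7/4 → posterior Inverse-Gamma(22/3, 4959/32)
obs 13: x=7/2 → posterior Inverse-Gamma(47/6, 4963/32)

alpha=47/6, beta=4963/32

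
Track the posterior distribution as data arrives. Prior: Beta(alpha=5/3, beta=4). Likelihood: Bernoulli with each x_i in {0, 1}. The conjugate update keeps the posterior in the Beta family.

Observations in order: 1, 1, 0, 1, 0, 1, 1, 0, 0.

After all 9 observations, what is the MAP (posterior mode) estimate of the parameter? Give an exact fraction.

obs 1: x=1 → posterior Beta(8/3, 4)
obs 2: x=1 → posterior Beta(11/3, 4)
obs 3: x=0 → posterior Beta(11/3, 5)
obs 4: x=1 → posterior Beta(14/3, 5)
obs 5: x=0 → posterior Beta(14/3, 6)
obs 6: x=1 → posterior Beta(17/3, 6)
obs 7: x=1 → posterior Beta(20/3, 6)
obs 8: x=0 → posterior Beta(20/3, 7)
obs 9: x=0 → posterior Beta(20/3, 8)

17/38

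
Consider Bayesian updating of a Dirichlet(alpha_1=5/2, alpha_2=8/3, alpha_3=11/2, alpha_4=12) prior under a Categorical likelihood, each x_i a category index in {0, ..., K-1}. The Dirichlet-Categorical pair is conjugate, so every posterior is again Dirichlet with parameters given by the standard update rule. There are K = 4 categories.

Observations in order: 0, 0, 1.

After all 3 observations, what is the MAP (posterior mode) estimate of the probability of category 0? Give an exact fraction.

21/130

obs 1: x=0 → posterior Dirichlet(7/2, 8/3, 11/2, 12)
obs 2: x=0 → posterior Dirichlet(9/2, 8/3, 11/2, 12)
obs 3: x=1 → posterior Dirichlet(9/2, 11/3, 11/2, 12)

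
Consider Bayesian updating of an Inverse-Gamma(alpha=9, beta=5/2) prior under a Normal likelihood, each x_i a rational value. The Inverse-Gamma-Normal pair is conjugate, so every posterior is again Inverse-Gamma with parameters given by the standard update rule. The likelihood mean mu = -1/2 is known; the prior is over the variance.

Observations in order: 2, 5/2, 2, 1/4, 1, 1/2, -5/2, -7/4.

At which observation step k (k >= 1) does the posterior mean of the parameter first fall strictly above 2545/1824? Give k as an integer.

obs 1: x=2 → posterior Inverse-Gamma(19/2, 45/8)
obs 2: x=5/2 → posterior Inverse-Gamma(10, 81/8)
obs 3: x=2 → posterior Inverse-Gamma(21/2, 53/4)
obs 4: x=1/4 → posterior Inverse-Gamma(11, 433/32)
obs 5: x=1 → posterior Inverse-Gamma(23/2, 469/32)
obs 6: x=1/2 → posterior Inverse-Gamma(12, 485/32)
obs 7: x=-5/2 → posterior Inverse-Gamma(25/2, 549/32)
obs 8: x=-7/4 → posterior Inverse-Gamma(13, 287/16)

k = 5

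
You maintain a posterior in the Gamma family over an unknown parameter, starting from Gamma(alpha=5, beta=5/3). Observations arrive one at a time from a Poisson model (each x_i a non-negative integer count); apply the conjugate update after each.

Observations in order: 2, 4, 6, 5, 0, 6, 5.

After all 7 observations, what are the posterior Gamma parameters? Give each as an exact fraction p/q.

alpha=33, beta=26/3

obs 1: x=2 → posterior Gamma(7, 8/3)
obs 2: x=4 → posterior Gamma(11, 11/3)
obs 3: x=6 → posterior Gamma(17, 14/3)
obs 4: x=5 → posterior Gamma(22, 17/3)
obs 5: x=0 → posterior Gamma(22, 20/3)
obs 6: x=6 → posterior Gamma(28, 23/3)
obs 7: x=5 → posterior Gamma(33, 26/3)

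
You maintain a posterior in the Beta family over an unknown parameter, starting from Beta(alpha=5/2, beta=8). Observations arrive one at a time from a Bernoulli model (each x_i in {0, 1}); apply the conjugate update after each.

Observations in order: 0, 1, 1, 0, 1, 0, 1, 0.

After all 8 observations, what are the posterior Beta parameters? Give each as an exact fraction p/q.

alpha=13/2, beta=12

obs 1: x=0 → posterior Beta(5/2, 9)
obs 2: x=1 → posterior Beta(7/2, 9)
obs 3: x=1 → posterior Beta(9/2, 9)
obs 4: x=0 → posterior Beta(9/2, 10)
obs 5: x=1 → posterior Beta(11/2, 10)
obs 6: x=0 → posterior Beta(11/2, 11)
obs 7: x=1 → posterior Beta(13/2, 11)
obs 8: x=0 → posterior Beta(13/2, 12)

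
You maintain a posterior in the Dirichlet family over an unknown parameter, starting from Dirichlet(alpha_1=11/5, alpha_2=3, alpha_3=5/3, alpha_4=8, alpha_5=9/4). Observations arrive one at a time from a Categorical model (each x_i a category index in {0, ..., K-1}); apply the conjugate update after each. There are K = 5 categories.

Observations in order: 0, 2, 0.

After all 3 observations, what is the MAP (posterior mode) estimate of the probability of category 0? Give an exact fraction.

obs 1: x=0 → posterior Dirichlet(16/5, 3, 5/3, 8, 9/4)
obs 2: x=2 → posterior Dirichlet(16/5, 3, 8/3, 8, 9/4)
obs 3: x=0 → posterior Dirichlet(21/5, 3, 8/3, 8, 9/4)

192/907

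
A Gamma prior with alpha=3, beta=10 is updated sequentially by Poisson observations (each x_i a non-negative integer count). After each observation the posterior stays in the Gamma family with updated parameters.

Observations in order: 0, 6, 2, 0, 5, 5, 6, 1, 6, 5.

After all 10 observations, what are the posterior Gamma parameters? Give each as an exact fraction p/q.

obs 1: x=0 → posterior Gamma(3, 11)
obs 2: x=6 → posterior Gamma(9, 12)
obs 3: x=2 → posterior Gamma(11, 13)
obs 4: x=0 → posterior Gamma(11, 14)
obs 5: x=5 → posterior Gamma(16, 15)
obs 6: x=5 → posterior Gamma(21, 16)
obs 7: x=6 → posterior Gamma(27, 17)
obs 8: x=1 → posterior Gamma(28, 18)
obs 9: x=6 → posterior Gamma(34, 19)
obs 10: x=5 → posterior Gamma(39, 20)

alpha=39, beta=20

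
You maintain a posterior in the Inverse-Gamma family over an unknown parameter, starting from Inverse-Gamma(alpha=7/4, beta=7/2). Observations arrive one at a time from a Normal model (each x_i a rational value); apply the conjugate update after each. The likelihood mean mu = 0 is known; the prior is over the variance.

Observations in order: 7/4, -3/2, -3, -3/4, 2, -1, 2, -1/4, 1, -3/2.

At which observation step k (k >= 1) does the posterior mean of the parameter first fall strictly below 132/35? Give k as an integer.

k = 2

obs 1: x=7/4 → posterior Inverse-Gamma(9/4, 161/32)
obs 2: x=-3/2 → posterior Inverse-Gamma(11/4, 197/32)
obs 3: x=-3 → posterior Inverse-Gamma(13/4, 341/32)
obs 4: x=-3/4 → posterior Inverse-Gamma(15/4, 175/16)
obs 5: x=2 → posterior Inverse-Gamma(17/4, 207/16)
obs 6: x=-1 → posterior Inverse-Gamma(19/4, 215/16)
obs 7: x=2 → posterior Inverse-Gamma(21/4, 247/16)
obs 8: x=-1/4 → posterior Inverse-Gamma(23/4, 495/32)
obs 9: x=1 → posterior Inverse-Gamma(25/4, 511/32)
obs 10: x=-3/2 → posterior Inverse-Gamma(27/4, 547/32)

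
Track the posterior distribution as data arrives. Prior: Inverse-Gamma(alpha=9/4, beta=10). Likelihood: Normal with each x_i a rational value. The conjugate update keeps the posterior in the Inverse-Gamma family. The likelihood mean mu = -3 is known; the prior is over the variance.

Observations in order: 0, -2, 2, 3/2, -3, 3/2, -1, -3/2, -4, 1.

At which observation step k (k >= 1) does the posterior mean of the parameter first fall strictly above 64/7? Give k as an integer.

obs 1: x=0 → posterior Inverse-Gamma(11/4, 29/2)
obs 2: x=-2 → posterior Inverse-Gamma(13/4, 15)
obs 3: x=2 → posterior Inverse-Gamma(15/4, 55/2)
obs 4: x=3/2 → posterior Inverse-Gamma(17/4, 301/8)
obs 5: x=-3 → posterior Inverse-Gamma(19/4, 301/8)
obs 6: x=3/2 → posterior Inverse-Gamma(21/4, 191/4)
obs 7: x=-1 → posterior Inverse-Gamma(23/4, 199/4)
obs 8: x=-3/2 → posterior Inverse-Gamma(25/4, 407/8)
obs 9: x=-4 → posterior Inverse-Gamma(27/4, 411/8)
obs 10: x=1 → posterior Inverse-Gamma(29/4, 475/8)

k = 3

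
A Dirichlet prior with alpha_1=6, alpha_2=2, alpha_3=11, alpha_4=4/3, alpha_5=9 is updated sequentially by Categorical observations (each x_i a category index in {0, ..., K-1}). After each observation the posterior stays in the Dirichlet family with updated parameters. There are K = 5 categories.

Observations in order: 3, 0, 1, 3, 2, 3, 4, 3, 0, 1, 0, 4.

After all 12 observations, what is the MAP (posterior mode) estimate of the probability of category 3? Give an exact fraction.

13/109

obs 1: x=3 → posterior Dirichlet(6, 2, 11, 7/3, 9)
obs 2: x=0 → posterior Dirichlet(7, 2, 11, 7/3, 9)
obs 3: x=1 → posterior Dirichlet(7, 3, 11, 7/3, 9)
obs 4: x=3 → posterior Dirichlet(7, 3, 11, 10/3, 9)
obs 5: x=2 → posterior Dirichlet(7, 3, 12, 10/3, 9)
obs 6: x=3 → posterior Dirichlet(7, 3, 12, 13/3, 9)
obs 7: x=4 → posterior Dirichlet(7, 3, 12, 13/3, 10)
obs 8: x=3 → posterior Dirichlet(7, 3, 12, 16/3, 10)
obs 9: x=0 → posterior Dirichlet(8, 3, 12, 16/3, 10)
obs 10: x=1 → posterior Dirichlet(8, 4, 12, 16/3, 10)
obs 11: x=0 → posterior Dirichlet(9, 4, 12, 16/3, 10)
obs 12: x=4 → posterior Dirichlet(9, 4, 12, 16/3, 11)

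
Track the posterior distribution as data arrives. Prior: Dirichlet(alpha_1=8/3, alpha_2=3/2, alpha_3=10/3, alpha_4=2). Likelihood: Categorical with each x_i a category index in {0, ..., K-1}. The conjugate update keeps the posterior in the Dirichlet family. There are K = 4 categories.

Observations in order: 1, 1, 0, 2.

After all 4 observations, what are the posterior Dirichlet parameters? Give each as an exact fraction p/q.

obs 1: x=1 → posterior Dirichlet(8/3, 5/2, 10/3, 2)
obs 2: x=1 → posterior Dirichlet(8/3, 7/2, 10/3, 2)
obs 3: x=0 → posterior Dirichlet(11/3, 7/2, 10/3, 2)
obs 4: x=2 → posterior Dirichlet(11/3, 7/2, 13/3, 2)

alpha_1=11/3, alpha_2=7/2, alpha_3=13/3, alpha_4=2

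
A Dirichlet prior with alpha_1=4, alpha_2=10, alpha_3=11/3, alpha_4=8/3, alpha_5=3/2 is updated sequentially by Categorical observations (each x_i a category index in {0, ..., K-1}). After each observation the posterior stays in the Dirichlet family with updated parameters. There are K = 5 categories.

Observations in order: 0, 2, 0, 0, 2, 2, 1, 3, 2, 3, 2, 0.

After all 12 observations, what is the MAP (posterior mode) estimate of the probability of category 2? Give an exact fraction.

46/173

obs 1: x=0 → posterior Dirichlet(5, 10, 11/3, 8/3, 3/2)
obs 2: x=2 → posterior Dirichlet(5, 10, 14/3, 8/3, 3/2)
obs 3: x=0 → posterior Dirichlet(6, 10, 14/3, 8/3, 3/2)
obs 4: x=0 → posterior Dirichlet(7, 10, 14/3, 8/3, 3/2)
obs 5: x=2 → posterior Dirichlet(7, 10, 17/3, 8/3, 3/2)
obs 6: x=2 → posterior Dirichlet(7, 10, 20/3, 8/3, 3/2)
obs 7: x=1 → posterior Dirichlet(7, 11, 20/3, 8/3, 3/2)
obs 8: x=3 → posterior Dirichlet(7, 11, 20/3, 11/3, 3/2)
obs 9: x=2 → posterior Dirichlet(7, 11, 23/3, 11/3, 3/2)
obs 10: x=3 → posterior Dirichlet(7, 11, 23/3, 14/3, 3/2)
obs 11: x=2 → posterior Dirichlet(7, 11, 26/3, 14/3, 3/2)
obs 12: x=0 → posterior Dirichlet(8, 11, 26/3, 14/3, 3/2)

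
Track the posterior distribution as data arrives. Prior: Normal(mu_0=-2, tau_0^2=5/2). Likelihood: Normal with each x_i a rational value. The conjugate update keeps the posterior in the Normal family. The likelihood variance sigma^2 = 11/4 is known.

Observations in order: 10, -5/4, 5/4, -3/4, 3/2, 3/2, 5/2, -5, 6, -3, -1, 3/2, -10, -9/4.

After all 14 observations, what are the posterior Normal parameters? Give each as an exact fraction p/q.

obs 1: x=10 → posterior Normal(26/7, 55/42)
obs 2: x=-5/4 → posterior Normal(131/62, 55/62)
obs 3: x=5/4 → posterior Normal(78/41, 55/82)
obs 4: x=-3/4 → posterior Normal(47/34, 55/102)
obs 5: x=3/2 → posterior Normal(171/122, 55/122)
obs 6: x=3/2 → posterior Normal(201/142, 55/142)
obs 7: x=5/2 → posterior Normal(251/162, 55/162)
obs 8: x=-5 → posterior Normal(151/182, 55/182)
obs 9: x=6 → posterior Normal(271/202, 55/202)
obs 10: x=-3 → posterior Normal(211/222, 55/222)
obs 11: x=-1 → posterior Normal(191/242, 5/22)
obs 12: x=3/2 → posterior Normal(221/262, 55/262)
obs 13: x=-10 → posterior Normal(7/94, 55/282)
obs 14: x=-9/4 → posterior Normal(-12/151, 55/302)

mu_0=-12/151, tau_0^2=55/302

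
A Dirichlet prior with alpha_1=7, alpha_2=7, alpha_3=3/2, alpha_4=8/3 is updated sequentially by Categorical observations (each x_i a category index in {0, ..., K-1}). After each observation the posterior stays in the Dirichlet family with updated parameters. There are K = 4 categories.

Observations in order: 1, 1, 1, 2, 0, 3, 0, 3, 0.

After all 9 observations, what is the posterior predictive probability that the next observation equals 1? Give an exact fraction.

obs 1: x=1 → posterior Dirichlet(7, 8, 3/2, 8/3)
obs 2: x=1 → posterior Dirichlet(7, 9, 3/2, 8/3)
obs 3: x=1 → posterior Dirichlet(7, 10, 3/2, 8/3)
obs 4: x=2 → posterior Dirichlet(7, 10, 5/2, 8/3)
obs 5: x=0 → posterior Dirichlet(8, 10, 5/2, 8/3)
obs 6: x=3 → posterior Dirichlet(8, 10, 5/2, 11/3)
obs 7: x=0 → posterior Dirichlet(9, 10, 5/2, 11/3)
obs 8: x=3 → posterior Dirichlet(9, 10, 5/2, 14/3)
obs 9: x=0 → posterior Dirichlet(10, 10, 5/2, 14/3)

60/163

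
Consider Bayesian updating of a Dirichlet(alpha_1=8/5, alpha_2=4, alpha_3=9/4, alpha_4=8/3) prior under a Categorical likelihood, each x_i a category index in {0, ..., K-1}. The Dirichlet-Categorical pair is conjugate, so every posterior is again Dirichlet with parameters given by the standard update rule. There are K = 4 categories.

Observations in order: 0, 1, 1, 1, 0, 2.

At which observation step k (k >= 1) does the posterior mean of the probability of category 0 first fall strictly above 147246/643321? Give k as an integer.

obs 1: x=0 → posterior Dirichlet(13/5, 4, 9/4, 8/3)
obs 2: x=1 → posterior Dirichlet(13/5, 5, 9/4, 8/3)
obs 3: x=1 → posterior Dirichlet(13/5, 6, 9/4, 8/3)
obs 4: x=1 → posterior Dirichlet(13/5, 7, 9/4, 8/3)
obs 5: x=0 → posterior Dirichlet(18/5, 7, 9/4, 8/3)
obs 6: x=2 → posterior Dirichlet(18/5, 7, 13/4, 8/3)

k = 5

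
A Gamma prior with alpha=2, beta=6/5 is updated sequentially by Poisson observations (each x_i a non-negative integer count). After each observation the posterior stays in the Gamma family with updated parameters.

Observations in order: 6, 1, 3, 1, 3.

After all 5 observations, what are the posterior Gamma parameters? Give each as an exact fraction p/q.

obs 1: x=6 → posterior Gamma(8, 11/5)
obs 2: x=1 → posterior Gamma(9, 16/5)
obs 3: x=3 → posterior Gamma(12, 21/5)
obs 4: x=1 → posterior Gamma(13, 26/5)
obs 5: x=3 → posterior Gamma(16, 31/5)

alpha=16, beta=31/5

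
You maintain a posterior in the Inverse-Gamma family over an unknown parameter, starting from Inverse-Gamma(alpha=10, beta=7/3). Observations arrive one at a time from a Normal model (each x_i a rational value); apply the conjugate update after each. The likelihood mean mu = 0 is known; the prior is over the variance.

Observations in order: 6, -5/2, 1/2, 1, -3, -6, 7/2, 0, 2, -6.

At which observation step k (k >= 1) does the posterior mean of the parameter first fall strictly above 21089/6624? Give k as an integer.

k = 6

obs 1: x=6 → posterior Inverse-Gamma(21/2, 61/3)
obs 2: x=-5/2 → posterior Inverse-Gamma(11, 563/24)
obs 3: x=1/2 → posterior Inverse-Gamma(23/2, 283/12)
obs 4: x=1 → posterior Inverse-Gamma(12, 289/12)
obs 5: x=-3 → posterior Inverse-Gamma(25/2, 343/12)
obs 6: x=-6 → posterior Inverse-Gamma(13, 559/12)
obs 7: x=7/2 → posterior Inverse-Gamma(27/2, 1265/24)
obs 8: x=0 → posterior Inverse-Gamma(14, 1265/24)
obs 9: x=2 → posterior Inverse-Gamma(29/2, 1313/24)
obs 10: x=-6 → posterior Inverse-Gamma(15, 1745/24)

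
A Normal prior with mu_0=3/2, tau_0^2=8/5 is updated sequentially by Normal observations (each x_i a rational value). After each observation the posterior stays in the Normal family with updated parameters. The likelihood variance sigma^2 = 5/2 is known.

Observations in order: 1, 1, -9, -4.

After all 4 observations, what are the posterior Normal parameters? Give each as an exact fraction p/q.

obs 1: x=1 → posterior Normal(107/82, 40/41)
obs 2: x=1 → posterior Normal(139/114, 40/57)
obs 3: x=-9 → posterior Normal(-149/146, 40/73)
obs 4: x=-4 → posterior Normal(-277/178, 40/89)

mu_0=-277/178, tau_0^2=40/89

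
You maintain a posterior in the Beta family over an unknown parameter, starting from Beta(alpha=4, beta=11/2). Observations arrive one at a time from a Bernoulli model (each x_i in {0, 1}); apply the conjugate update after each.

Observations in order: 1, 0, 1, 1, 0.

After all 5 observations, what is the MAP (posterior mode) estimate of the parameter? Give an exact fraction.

12/25

obs 1: x=1 → posterior Beta(5, 11/2)
obs 2: x=0 → posterior Beta(5, 13/2)
obs 3: x=1 → posterior Beta(6, 13/2)
obs 4: x=1 → posterior Beta(7, 13/2)
obs 5: x=0 → posterior Beta(7, 15/2)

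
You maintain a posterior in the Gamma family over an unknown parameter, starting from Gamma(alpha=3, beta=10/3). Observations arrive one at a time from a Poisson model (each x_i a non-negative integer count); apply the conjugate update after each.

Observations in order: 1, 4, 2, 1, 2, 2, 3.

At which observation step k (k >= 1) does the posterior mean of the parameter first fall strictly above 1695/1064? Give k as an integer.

obs 1: x=1 → posterior Gamma(4, 13/3)
obs 2: x=4 → posterior Gamma(8, 16/3)
obs 3: x=2 → posterior Gamma(10, 19/3)
obs 4: x=1 → posterior Gamma(11, 22/3)
obs 5: x=2 → posterior Gamma(13, 25/3)
obs 6: x=2 → posterior Gamma(15, 28/3)
obs 7: x=3 → posterior Gamma(18, 31/3)

k = 6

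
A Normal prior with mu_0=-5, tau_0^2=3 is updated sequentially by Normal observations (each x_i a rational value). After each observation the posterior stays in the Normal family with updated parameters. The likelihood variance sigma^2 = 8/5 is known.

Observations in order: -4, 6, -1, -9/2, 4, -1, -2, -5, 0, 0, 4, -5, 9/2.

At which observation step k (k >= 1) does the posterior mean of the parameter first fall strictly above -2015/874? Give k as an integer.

k = 2

obs 1: x=-4 → posterior Normal(-100/23, 24/23)
obs 2: x=6 → posterior Normal(-5/19, 12/19)
obs 3: x=-1 → posterior Normal(-25/53, 24/53)
obs 4: x=-9/2 → posterior Normal(-185/136, 6/17)
obs 5: x=4 → posterior Normal(-65/166, 24/83)
obs 6: x=-1 → posterior Normal(-95/196, 12/49)
obs 7: x=-2 → posterior Normal(-155/226, 24/113)
obs 8: x=-5 → posterior Normal(-305/256, 3/16)
obs 9: x=0 → posterior Normal(-305/286, 24/143)
obs 10: x=0 → posterior Normal(-305/316, 12/79)
obs 11: x=4 → posterior Normal(-185/346, 24/173)
obs 12: x=-5 → posterior Normal(-335/376, 6/47)
obs 13: x=9/2 → posterior Normal(-100/203, 24/203)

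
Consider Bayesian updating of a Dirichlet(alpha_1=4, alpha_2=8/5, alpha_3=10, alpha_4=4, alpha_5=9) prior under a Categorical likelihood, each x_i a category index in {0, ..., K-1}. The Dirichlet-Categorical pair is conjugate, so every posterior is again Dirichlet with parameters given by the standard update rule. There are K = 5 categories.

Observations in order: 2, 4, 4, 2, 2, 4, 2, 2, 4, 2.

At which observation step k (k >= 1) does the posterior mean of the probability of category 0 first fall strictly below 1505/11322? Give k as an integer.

obs 1: x=2 → posterior Dirichlet(4, 8/5, 11, 4, 9)
obs 2: x=4 → posterior Dirichlet(4, 8/5, 11, 4, 10)
obs 3: x=4 → posterior Dirichlet(4, 8/5, 11, 4, 11)
obs 4: x=2 → posterior Dirichlet(4, 8/5, 12, 4, 11)
obs 5: x=2 → posterior Dirichlet(4, 8/5, 13, 4, 11)
obs 6: x=4 → posterior Dirichlet(4, 8/5, 13, 4, 12)
obs 7: x=2 → posterior Dirichlet(4, 8/5, 14, 4, 12)
obs 8: x=2 → posterior Dirichlet(4, 8/5, 15, 4, 12)
obs 9: x=4 → posterior Dirichlet(4, 8/5, 15, 4, 13)
obs 10: x=2 → posterior Dirichlet(4, 8/5, 16, 4, 13)

k = 2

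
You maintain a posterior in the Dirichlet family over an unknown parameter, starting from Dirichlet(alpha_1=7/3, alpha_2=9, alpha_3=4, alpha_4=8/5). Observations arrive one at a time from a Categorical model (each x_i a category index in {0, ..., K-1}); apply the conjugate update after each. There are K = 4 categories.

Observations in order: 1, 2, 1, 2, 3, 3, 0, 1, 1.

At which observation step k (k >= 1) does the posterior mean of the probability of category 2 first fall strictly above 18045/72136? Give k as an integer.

obs 1: x=1 → posterior Dirichlet(7/3, 10, 4, 8/5)
obs 2: x=2 → posterior Dirichlet(7/3, 10, 5, 8/5)
obs 3: x=1 → posterior Dirichlet(7/3, 11, 5, 8/5)
obs 4: x=2 → posterior Dirichlet(7/3, 11, 6, 8/5)
obs 5: x=3 → posterior Dirichlet(7/3, 11, 6, 13/5)
obs 6: x=3 → posterior Dirichlet(7/3, 11, 6, 18/5)
obs 7: x=0 → posterior Dirichlet(10/3, 11, 6, 18/5)
obs 8: x=1 → posterior Dirichlet(10/3, 12, 6, 18/5)
obs 9: x=1 → posterior Dirichlet(10/3, 13, 6, 18/5)

k = 2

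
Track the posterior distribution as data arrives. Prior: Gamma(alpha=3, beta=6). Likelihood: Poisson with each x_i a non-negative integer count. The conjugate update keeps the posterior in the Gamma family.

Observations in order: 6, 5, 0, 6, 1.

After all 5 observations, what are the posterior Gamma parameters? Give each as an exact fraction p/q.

obs 1: x=6 → posterior Gamma(9, 7)
obs 2: x=5 → posterior Gamma(14, 8)
obs 3: x=0 → posterior Gamma(14, 9)
obs 4: x=6 → posterior Gamma(20, 10)
obs 5: x=1 → posterior Gamma(21, 11)

alpha=21, beta=11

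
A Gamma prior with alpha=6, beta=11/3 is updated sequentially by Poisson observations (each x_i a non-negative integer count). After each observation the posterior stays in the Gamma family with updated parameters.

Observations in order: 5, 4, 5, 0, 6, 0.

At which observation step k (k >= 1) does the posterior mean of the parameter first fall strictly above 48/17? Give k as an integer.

k = 3

obs 1: x=5 → posterior Gamma(11, 14/3)
obs 2: x=4 → posterior Gamma(15, 17/3)
obs 3: x=5 → posterior Gamma(20, 20/3)
obs 4: x=0 → posterior Gamma(20, 23/3)
obs 5: x=6 → posterior Gamma(26, 26/3)
obs 6: x=0 → posterior Gamma(26, 29/3)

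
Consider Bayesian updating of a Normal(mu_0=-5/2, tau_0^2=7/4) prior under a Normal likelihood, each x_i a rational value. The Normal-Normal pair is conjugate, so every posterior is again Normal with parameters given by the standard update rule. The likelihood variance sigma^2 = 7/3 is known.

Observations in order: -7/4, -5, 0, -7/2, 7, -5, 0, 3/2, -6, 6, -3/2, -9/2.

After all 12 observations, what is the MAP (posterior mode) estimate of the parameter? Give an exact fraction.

obs 1: x=-7/4 → posterior Normal(-61/28, 1)
obs 2: x=-5 → posterior Normal(-121/40, 7/10)
obs 3: x=0 → posterior Normal(-121/52, 7/13)
obs 4: x=-7/2 → posterior Normal(-163/64, 7/16)
obs 5: x=7 → posterior Normal(-79/76, 7/19)
obs 6: x=-5 → posterior Normal(-139/88, 7/22)
obs 7: x=0 → posterior Normal(-139/100, 7/25)
obs 8: x=3/2 → posterior Normal(-121/112, 1/4)
obs 9: x=-6 → posterior Normal(-193/124, 7/31)
obs 10: x=6 → posterior Normal(-121/136, 7/34)
obs 11: x=-3/2 → posterior Normal(-139/148, 7/37)
obs 12: x=-9/2 → posterior Normal(-193/160, 7/40)

-193/160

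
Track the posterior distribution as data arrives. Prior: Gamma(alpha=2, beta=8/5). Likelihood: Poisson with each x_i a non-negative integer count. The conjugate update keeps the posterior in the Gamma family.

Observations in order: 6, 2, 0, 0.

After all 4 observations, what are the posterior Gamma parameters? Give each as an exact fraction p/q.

alpha=10, beta=28/5

obs 1: x=6 → posterior Gamma(8, 13/5)
obs 2: x=2 → posterior Gamma(10, 18/5)
obs 3: x=0 → posterior Gamma(10, 23/5)
obs 4: x=0 → posterior Gamma(10, 28/5)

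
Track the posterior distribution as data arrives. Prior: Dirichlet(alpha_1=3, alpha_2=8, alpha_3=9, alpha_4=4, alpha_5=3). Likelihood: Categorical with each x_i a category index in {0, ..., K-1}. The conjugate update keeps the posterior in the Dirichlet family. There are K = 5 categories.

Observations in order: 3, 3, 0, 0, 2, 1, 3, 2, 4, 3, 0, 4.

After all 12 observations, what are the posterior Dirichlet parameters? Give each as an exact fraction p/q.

alpha_1=6, alpha_2=9, alpha_3=11, alpha_4=8, alpha_5=5

obs 1: x=3 → posterior Dirichlet(3, 8, 9, 5, 3)
obs 2: x=3 → posterior Dirichlet(3, 8, 9, 6, 3)
obs 3: x=0 → posterior Dirichlet(4, 8, 9, 6, 3)
obs 4: x=0 → posterior Dirichlet(5, 8, 9, 6, 3)
obs 5: x=2 → posterior Dirichlet(5, 8, 10, 6, 3)
obs 6: x=1 → posterior Dirichlet(5, 9, 10, 6, 3)
obs 7: x=3 → posterior Dirichlet(5, 9, 10, 7, 3)
obs 8: x=2 → posterior Dirichlet(5, 9, 11, 7, 3)
obs 9: x=4 → posterior Dirichlet(5, 9, 11, 7, 4)
obs 10: x=3 → posterior Dirichlet(5, 9, 11, 8, 4)
obs 11: x=0 → posterior Dirichlet(6, 9, 11, 8, 4)
obs 12: x=4 → posterior Dirichlet(6, 9, 11, 8, 5)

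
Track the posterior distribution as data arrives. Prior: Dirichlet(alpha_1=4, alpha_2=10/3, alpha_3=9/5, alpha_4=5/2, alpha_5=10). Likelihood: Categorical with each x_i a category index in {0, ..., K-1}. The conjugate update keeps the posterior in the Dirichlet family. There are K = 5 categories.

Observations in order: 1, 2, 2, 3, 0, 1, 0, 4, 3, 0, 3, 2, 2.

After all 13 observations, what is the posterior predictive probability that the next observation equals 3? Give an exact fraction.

obs 1: x=1 → posterior Dirichlet(4, 13/3, 9/5, 5/2, 10)
obs 2: x=2 → posterior Dirichlet(4, 13/3, 14/5, 5/2, 10)
obs 3: x=2 → posterior Dirichlet(4, 13/3, 19/5, 5/2, 10)
obs 4: x=3 → posterior Dirichlet(4, 13/3, 19/5, 7/2, 10)
obs 5: x=0 → posterior Dirichlet(5, 13/3, 19/5, 7/2, 10)
obs 6: x=1 → posterior Dirichlet(5, 16/3, 19/5, 7/2, 10)
obs 7: x=0 → posterior Dirichlet(6, 16/3, 19/5, 7/2, 10)
obs 8: x=4 → posterior Dirichlet(6, 16/3, 19/5, 7/2, 11)
obs 9: x=3 → posterior Dirichlet(6, 16/3, 19/5, 9/2, 11)
obs 10: x=0 → posterior Dirichlet(7, 16/3, 19/5, 9/2, 11)
obs 11: x=3 → posterior Dirichlet(7, 16/3, 19/5, 11/2, 11)
obs 12: x=2 → posterior Dirichlet(7, 16/3, 24/5, 11/2, 11)
obs 13: x=2 → posterior Dirichlet(7, 16/3, 29/5, 11/2, 11)

165/1039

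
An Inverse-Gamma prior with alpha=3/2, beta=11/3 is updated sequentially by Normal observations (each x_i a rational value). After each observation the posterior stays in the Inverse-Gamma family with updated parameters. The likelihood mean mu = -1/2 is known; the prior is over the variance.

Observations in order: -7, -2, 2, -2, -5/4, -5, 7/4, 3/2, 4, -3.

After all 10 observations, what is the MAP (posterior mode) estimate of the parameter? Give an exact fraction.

2801/360

obs 1: x=-7 → posterior Inverse-Gamma(2, 595/24)
obs 2: x=-2 → posterior Inverse-Gamma(5/2, 311/12)
obs 3: x=2 → posterior Inverse-Gamma(3, 697/24)
obs 4: x=-2 → posterior Inverse-Gamma(7/2, 181/6)
obs 5: x=-5/4 → posterior Inverse-Gamma(4, 2923/96)
obs 6: x=-5 → posterior Inverse-Gamma(9/2, 3895/96)
obs 7: x=7/4 → posterior Inverse-Gamma(5, 2069/48)
obs 8: x=3/2 → posterior Inverse-Gamma(11/2, 2165/48)
obs 9: x=4 → posterior Inverse-Gamma(6, 2651/48)
obs 10: x=-3 → posterior Inverse-Gamma(13/2, 2801/48)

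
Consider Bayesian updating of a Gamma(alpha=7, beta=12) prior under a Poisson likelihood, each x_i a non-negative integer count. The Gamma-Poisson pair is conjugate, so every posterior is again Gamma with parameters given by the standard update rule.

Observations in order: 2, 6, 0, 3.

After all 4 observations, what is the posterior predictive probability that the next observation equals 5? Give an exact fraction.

obs 1: x=2 → posterior Gamma(9, 13)
obs 2: x=6 → posterior Gamma(15, 14)
obs 3: x=0 → posterior Gamma(15, 15)
obs 4: x=3 → posterior Gamma(18, 16)

124358798959889237057470464/19967568900859523802559065713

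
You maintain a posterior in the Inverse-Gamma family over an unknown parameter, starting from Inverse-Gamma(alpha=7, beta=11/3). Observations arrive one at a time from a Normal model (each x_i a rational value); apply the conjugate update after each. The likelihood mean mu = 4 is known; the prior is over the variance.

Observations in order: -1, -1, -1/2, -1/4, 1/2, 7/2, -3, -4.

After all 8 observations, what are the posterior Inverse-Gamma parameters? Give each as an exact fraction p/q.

alpha=11, beta=10615/96

obs 1: x=-1 → posterior Inverse-Gamma(15/2, 97/6)
obs 2: x=-1 → posterior Inverse-Gamma(8, 86/3)
obs 3: x=-1/2 → posterior Inverse-Gamma(17/2, 931/24)
obs 4: x=-1/4 → posterior Inverse-Gamma(9, 4591/96)
obs 5: x=1/2 → posterior Inverse-Gamma(19/2, 5179/96)
obs 6: x=7/2 → posterior Inverse-Gamma(10, 5191/96)
obs 7: x=-3 → posterior Inverse-Gamma(21/2, 7543/96)
obs 8: x=-4 → posterior Inverse-Gamma(11, 10615/96)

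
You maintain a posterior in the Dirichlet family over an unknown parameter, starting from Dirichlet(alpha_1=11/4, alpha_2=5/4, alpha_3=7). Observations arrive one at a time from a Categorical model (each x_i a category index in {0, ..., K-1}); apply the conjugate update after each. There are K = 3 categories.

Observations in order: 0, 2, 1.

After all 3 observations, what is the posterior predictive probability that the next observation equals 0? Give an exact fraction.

obs 1: x=0 → posterior Dirichlet(15/4, 5/4, 7)
obs 2: x=2 → posterior Dirichlet(15/4, 5/4, 8)
obs 3: x=1 → posterior Dirichlet(15/4, 9/4, 8)

15/56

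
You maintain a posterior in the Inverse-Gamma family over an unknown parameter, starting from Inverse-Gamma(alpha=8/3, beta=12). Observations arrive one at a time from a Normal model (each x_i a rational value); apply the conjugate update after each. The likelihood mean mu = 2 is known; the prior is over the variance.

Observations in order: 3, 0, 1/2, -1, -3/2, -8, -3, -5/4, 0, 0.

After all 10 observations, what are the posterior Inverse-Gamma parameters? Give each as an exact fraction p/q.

obs 1: x=3 → posterior Inverse-Gamma(19/6, 25/2)
obs 2: x=0 → posterior Inverse-Gamma(11/3, 29/2)
obs 3: x=1/2 → posterior Inverse-Gamma(25/6, 125/8)
obs 4: x=-1 → posterior Inverse-Gamma(14/3, 161/8)
obs 5: x=-3/2 → posterior Inverse-Gamma(31/6, 105/4)
obs 6: x=-8 → posterior Inverse-Gamma(17/3, 305/4)
obs 7: x=-3 → posterior Inverse-Gamma(37/6, 355/4)
obs 8: x=-5/4 → posterior Inverse-Gamma(20/3, 3009/32)
obs 9: x=0 → posterior Inverse-Gamma(43/6, 3073/32)
obs 10: x=0 → posterior Inverse-Gamma(23/3, 3137/32)

alpha=23/3, beta=3137/32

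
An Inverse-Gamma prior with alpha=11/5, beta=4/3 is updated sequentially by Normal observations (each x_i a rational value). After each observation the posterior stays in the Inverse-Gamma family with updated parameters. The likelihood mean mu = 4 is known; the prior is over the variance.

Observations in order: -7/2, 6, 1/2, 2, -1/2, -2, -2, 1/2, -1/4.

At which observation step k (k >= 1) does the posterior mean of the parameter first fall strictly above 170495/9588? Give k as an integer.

k = 7

obs 1: x=-7/2 → posterior Inverse-Gamma(27/10, 707/24)
obs 2: x=6 → posterior Inverse-Gamma(16/5, 755/24)
obs 3: x=1/2 → posterior Inverse-Gamma(37/10, 451/12)
obs 4: x=2 → posterior Inverse-Gamma(21/5, 475/12)
obs 5: x=-1/2 → posterior Inverse-Gamma(47/10, 1193/24)
obs 6: x=-2 → posterior Inverse-Gamma(26/5, 1625/24)
obs 7: x=-2 → posterior Inverse-Gamma(57/10, 2057/24)
obs 8: x=1/2 → posterior Inverse-Gamma(31/5, 551/6)
obs 9: x=-1/4 → posterior Inverse-Gamma(67/10, 9683/96)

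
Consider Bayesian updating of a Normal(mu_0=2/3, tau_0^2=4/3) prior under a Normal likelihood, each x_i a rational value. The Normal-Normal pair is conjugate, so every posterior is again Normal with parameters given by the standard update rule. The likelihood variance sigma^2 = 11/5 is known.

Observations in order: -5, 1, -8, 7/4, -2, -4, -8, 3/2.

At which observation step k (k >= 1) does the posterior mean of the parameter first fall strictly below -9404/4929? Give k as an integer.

obs 1: x=-5 → posterior Normal(-78/53, 44/53)
obs 2: x=1 → posterior Normal(-58/73, 44/73)
obs 3: x=-8 → posterior Normal(-218/93, 44/93)
obs 4: x=7/4 → posterior Normal(-183/113, 44/113)
obs 5: x=-2 → posterior Normal(-223/133, 44/133)
obs 6: x=-4 → posterior Normal(-101/51, 44/153)
obs 7: x=-8 → posterior Normal(-463/173, 44/173)
obs 8: x=3/2 → posterior Normal(-433/193, 44/193)

k = 3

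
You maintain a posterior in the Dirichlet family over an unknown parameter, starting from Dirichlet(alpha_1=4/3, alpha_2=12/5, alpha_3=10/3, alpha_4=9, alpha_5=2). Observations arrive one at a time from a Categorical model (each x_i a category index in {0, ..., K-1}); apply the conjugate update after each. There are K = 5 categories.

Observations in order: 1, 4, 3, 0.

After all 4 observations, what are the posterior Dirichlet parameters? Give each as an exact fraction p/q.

alpha_1=7/3, alpha_2=17/5, alpha_3=10/3, alpha_4=10, alpha_5=3

obs 1: x=1 → posterior Dirichlet(4/3, 17/5, 10/3, 9, 2)
obs 2: x=4 → posterior Dirichlet(4/3, 17/5, 10/3, 9, 3)
obs 3: x=3 → posterior Dirichlet(4/3, 17/5, 10/3, 10, 3)
obs 4: x=0 → posterior Dirichlet(7/3, 17/5, 10/3, 10, 3)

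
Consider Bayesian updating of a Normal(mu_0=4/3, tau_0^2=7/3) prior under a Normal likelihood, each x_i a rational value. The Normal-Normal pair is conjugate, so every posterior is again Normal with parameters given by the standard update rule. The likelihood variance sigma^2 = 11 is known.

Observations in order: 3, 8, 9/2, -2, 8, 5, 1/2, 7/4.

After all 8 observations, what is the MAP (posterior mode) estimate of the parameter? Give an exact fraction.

981/356

obs 1: x=3 → posterior Normal(13/8, 77/40)
obs 2: x=8 → posterior Normal(121/47, 77/47)
obs 3: x=9/2 → posterior Normal(305/108, 77/54)
obs 4: x=-2 → posterior Normal(277/122, 77/61)
obs 5: x=8 → posterior Normal(389/136, 77/68)
obs 6: x=5 → posterior Normal(153/50, 77/75)
obs 7: x=1/2 → posterior Normal(233/82, 77/82)
obs 8: x=7/4 → posterior Normal(981/356, 77/89)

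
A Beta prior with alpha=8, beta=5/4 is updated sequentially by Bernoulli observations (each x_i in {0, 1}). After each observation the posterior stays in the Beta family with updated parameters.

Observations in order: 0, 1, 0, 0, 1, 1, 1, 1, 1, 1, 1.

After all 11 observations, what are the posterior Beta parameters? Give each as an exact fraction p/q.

alpha=16, beta=17/4

obs 1: x=0 → posterior Beta(8, 9/4)
obs 2: x=1 → posterior Beta(9, 9/4)
obs 3: x=0 → posterior Beta(9, 13/4)
obs 4: x=0 → posterior Beta(9, 17/4)
obs 5: x=1 → posterior Beta(10, 17/4)
obs 6: x=1 → posterior Beta(11, 17/4)
obs 7: x=1 → posterior Beta(12, 17/4)
obs 8: x=1 → posterior Beta(13, 17/4)
obs 9: x=1 → posterior Beta(14, 17/4)
obs 10: x=1 → posterior Beta(15, 17/4)
obs 11: x=1 → posterior Beta(16, 17/4)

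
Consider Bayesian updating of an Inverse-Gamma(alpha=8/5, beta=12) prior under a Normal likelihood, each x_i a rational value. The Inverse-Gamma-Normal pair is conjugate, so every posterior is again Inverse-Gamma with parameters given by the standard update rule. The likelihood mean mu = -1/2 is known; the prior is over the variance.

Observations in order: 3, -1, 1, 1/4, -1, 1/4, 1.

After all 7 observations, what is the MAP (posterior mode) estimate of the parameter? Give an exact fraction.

1695/488

obs 1: x=3 → posterior Inverse-Gamma(21/10, 145/8)
obs 2: x=-1 → posterior Inverse-Gamma(13/5, 73/4)
obs 3: x=1 → posterior Inverse-Gamma(31/10, 155/8)
obs 4: x=1/4 → posterior Inverse-Gamma(18/5, 629/32)
obs 5: x=-1 → posterior Inverse-Gamma(41/10, 633/32)
obs 6: x=1/4 → posterior Inverse-Gamma(23/5, 321/16)
obs 7: x=1 → posterior Inverse-Gamma(51/10, 339/16)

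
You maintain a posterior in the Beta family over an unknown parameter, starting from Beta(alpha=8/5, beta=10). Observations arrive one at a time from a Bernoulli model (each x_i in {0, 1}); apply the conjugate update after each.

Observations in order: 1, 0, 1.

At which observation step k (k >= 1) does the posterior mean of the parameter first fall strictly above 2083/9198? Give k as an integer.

k = 3

obs 1: x=1 → posterior Beta(13/5, 10)
obs 2: x=0 → posterior Beta(13/5, 11)
obs 3: x=1 → posterior Beta(18/5, 11)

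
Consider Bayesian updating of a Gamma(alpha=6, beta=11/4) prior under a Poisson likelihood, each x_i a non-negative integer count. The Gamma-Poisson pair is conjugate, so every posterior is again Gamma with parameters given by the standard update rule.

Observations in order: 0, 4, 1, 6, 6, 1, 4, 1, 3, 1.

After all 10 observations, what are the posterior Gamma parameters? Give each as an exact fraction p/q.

alpha=33, beta=51/4

obs 1: x=0 → posterior Gamma(6, 15/4)
obs 2: x=4 → posterior Gamma(10, 19/4)
obs 3: x=1 → posterior Gamma(11, 23/4)
obs 4: x=6 → posterior Gamma(17, 27/4)
obs 5: x=6 → posterior Gamma(23, 31/4)
obs 6: x=1 → posterior Gamma(24, 35/4)
obs 7: x=4 → posterior Gamma(28, 39/4)
obs 8: x=1 → posterior Gamma(29, 43/4)
obs 9: x=3 → posterior Gamma(32, 47/4)
obs 10: x=1 → posterior Gamma(33, 51/4)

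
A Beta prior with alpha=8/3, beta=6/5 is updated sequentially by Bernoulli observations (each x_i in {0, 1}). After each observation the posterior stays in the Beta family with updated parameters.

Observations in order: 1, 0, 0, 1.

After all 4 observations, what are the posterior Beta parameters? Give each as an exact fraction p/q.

obs 1: x=1 → posterior Beta(11/3, 6/5)
obs 2: x=0 → posterior Beta(11/3, 11/5)
obs 3: x=0 → posterior Beta(11/3, 16/5)
obs 4: x=1 → posterior Beta(14/3, 16/5)

alpha=14/3, beta=16/5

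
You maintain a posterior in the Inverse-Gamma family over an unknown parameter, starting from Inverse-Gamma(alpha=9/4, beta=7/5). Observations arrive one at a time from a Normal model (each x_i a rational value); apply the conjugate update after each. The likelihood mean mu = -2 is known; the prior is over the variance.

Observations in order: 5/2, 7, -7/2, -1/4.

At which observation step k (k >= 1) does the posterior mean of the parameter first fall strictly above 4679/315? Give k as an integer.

k = 2

obs 1: x=5/2 → posterior Inverse-Gamma(11/4, 461/40)
obs 2: x=7 → posterior Inverse-Gamma(13/4, 2081/40)
obs 3: x=-7/2 → posterior Inverse-Gamma(15/4, 1063/20)
obs 4: x=-1/4 → posterior Inverse-Gamma(17/4, 8749/160)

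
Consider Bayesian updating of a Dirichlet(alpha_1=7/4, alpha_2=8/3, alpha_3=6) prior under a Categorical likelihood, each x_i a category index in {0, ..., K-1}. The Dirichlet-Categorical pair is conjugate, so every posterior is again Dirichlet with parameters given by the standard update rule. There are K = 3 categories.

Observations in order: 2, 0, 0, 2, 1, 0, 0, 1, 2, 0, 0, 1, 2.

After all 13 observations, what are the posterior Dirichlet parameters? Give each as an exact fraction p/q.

obs 1: x=2 → posterior Dirichlet(7/4, 8/3, 7)
obs 2: x=0 → posterior Dirichlet(11/4, 8/3, 7)
obs 3: x=0 → posterior Dirichlet(15/4, 8/3, 7)
obs 4: x=2 → posterior Dirichlet(15/4, 8/3, 8)
obs 5: x=1 → posterior Dirichlet(15/4, 11/3, 8)
obs 6: x=0 → posterior Dirichlet(19/4, 11/3, 8)
obs 7: x=0 → posterior Dirichlet(23/4, 11/3, 8)
obs 8: x=1 → posterior Dirichlet(23/4, 14/3, 8)
obs 9: x=2 → posterior Dirichlet(23/4, 14/3, 9)
obs 10: x=0 → posterior Dirichlet(27/4, 14/3, 9)
obs 11: x=0 → posterior Dirichlet(31/4, 14/3, 9)
obs 12: x=1 → posterior Dirichlet(31/4, 17/3, 9)
obs 13: x=2 → posterior Dirichlet(31/4, 17/3, 10)

alpha_1=31/4, alpha_2=17/3, alpha_3=10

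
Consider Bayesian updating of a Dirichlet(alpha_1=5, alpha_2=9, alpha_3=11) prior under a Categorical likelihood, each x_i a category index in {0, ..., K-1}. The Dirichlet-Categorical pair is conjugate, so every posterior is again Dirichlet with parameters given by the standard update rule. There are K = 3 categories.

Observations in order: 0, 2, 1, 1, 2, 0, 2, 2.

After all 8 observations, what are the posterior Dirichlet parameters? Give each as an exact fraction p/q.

obs 1: x=0 → posterior Dirichlet(6, 9, 11)
obs 2: x=2 → posterior Dirichlet(6, 9, 12)
obs 3: x=1 → posterior Dirichlet(6, 10, 12)
obs 4: x=1 → posterior Dirichlet(6, 11, 12)
obs 5: x=2 → posterior Dirichlet(6, 11, 13)
obs 6: x=0 → posterior Dirichlet(7, 11, 13)
obs 7: x=2 → posterior Dirichlet(7, 11, 14)
obs 8: x=2 → posterior Dirichlet(7, 11, 15)

alpha_1=7, alpha_2=11, alpha_3=15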